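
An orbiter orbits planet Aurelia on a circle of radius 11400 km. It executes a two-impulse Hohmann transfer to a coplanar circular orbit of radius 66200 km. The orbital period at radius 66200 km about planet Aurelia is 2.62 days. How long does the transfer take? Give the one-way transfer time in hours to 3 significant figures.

From Kepler's third law T² = 4π²r³/μ at r = 66200 km, T = 2.62 days = 2.62 × 86400 s = 2.26368×10^5 s: μ = 4π²r³/T² = 2.23513×10^5 km³/s².
Transfer-ellipse semi-major axis a_t = (r₁ + r₂)/2 = (11400 + 66200)/2 = 38800 km.
Transfer time t = π√(a_t³/μ) = π√((38800)³ / 2.23513×10^5) = 50790 s.
Converting: 50790 s ÷ 3600 s/hour = 14.1 hours.

t = 14.1 hours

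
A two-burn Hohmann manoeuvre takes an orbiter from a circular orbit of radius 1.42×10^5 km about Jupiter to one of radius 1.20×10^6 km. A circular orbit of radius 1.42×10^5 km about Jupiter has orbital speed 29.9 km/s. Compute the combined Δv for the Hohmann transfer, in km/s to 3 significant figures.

Δv = 15.6 km/s

From the circular-orbit relation v² = μ/r at r = 1.42×10^5 km: μ = v²r = (29.9)² × 1.42×10^5 = 1.26949×10^8 km³/s².
The Hohmann ellipse has a_t = (r₁ + r₂)/2 = 6.710×10^5 km.
Circular speed at r₁: v₁ = √(μ/r₁) = √(1.26949×10^8/1.420×10^5) = 29.90 km/s.
Transfer-orbit speed at r₁ (vis-viva equation): v_p = √[μ(2/r₁ − 1/a_t)] = 39.99 km/s.
First burn Δv₁ = |v_p − v₁| = 10.09 km/s.
At r₂, v₂ = √(μ/r₂) = 10.2855 km/s.
Transfer-orbit speed at r₂: v_a = √[μ(2/r₂ − 1/a_t)] = 4.73160 km/s.
Second burn Δv₂ = |v₂ − v_a| = 5.554 km/s.
Δv = Δv₁ + Δv₂ = 10.09 + 5.554 = 15.64 km/s.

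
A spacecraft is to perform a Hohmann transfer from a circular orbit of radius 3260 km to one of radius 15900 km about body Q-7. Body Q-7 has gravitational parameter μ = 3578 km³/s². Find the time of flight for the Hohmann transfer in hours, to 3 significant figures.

Semi-major axis of the transfer orbit: a_t = (3260 + 15900)/2 = 9580 km.
Transfer time t = π√(a_t³/μ) = π√((9580)³ / 3578) = 49250 s.
Converting: 49250 s ÷ 3600 s/hour = 13.7 hours.

t = 13.7 hours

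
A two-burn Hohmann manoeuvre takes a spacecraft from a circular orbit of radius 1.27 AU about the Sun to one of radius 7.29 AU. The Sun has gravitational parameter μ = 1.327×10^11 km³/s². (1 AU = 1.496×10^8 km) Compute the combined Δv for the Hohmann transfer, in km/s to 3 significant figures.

In km: r₁ = 1.27 × 1.496×10^8 = 1.89992×10^8 km; r₂ = 7.29 × 1.496×10^8 = 1.090584×10^9 km.
Transfer-ellipse semi-major axis a_t = (r₁ + r₂)/2 = (1.89992×10^8 + 1.090584×10^9)/2 = 6.40288×10^8 km.
At r₁ the circular-orbit speed is v₁ = √(μ/r₁) = 26.4282 km/s.
Transfer-orbit speed at r₁ (vis-viva equation): v_p = √[μ(2/r₁ − 1/a_t)] = 34.4913 km/s.
First burn Δv₁ = |v_p − v₁| = 8.0631 km/s.
Circular speed at r₂: v₂ = √(μ/r₂) = 11.0308 km/s.
Transfer-orbit speed at r₂: v_a = √[μ(2/r₂ − 1/a_t)] = 6.00877 km/s.
Second burn Δv₂ = |v₂ − v_a| = 5.0220 km/s.
Total Δv = Δv₁ + Δv₂ = 13.09 km/s.

Δv = 13.1 km/s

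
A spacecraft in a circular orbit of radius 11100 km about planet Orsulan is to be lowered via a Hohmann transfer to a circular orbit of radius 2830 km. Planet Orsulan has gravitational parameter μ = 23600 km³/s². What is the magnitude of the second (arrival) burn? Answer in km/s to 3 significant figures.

Semi-major axis of the transfer orbit: a_t = (11100 + 2830)/2 = 6965 km.
Circular speed at r = 2830 km: v_c = √(μ/r) = 2.8878 km/s.
Vis-viva on the transfer ellipse at r = 2830 km gives v_t = √[μ(2/r − 1/a_t)] = 3.6456 km/s.
Δv₂ = |v_t − v_c| = |3.6456 − 2.8878| = 0.7578 km/s.

Δv₂ = 0.758 km/s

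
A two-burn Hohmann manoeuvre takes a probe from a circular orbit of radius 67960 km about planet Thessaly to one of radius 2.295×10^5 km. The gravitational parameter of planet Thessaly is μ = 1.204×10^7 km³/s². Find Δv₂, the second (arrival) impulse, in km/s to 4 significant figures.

Δv₂ = 2.347 km/s

The Hohmann ellipse has a_t = (r₁ + r₂)/2 = 1.4873×10^5 km.
On the circular orbit at r = 2.295×10^5 km, v_c = √(μ/r) = 7.243 km/s.
Vis-viva on the transfer ellipse at r = 2.295×10^5 km gives v_t = √[μ(2/r − 1/a_t)] = 4.896 km/s.
Δv₂ = |v_t − v_c| = |4.896 − 7.243| = 2.347 km/s.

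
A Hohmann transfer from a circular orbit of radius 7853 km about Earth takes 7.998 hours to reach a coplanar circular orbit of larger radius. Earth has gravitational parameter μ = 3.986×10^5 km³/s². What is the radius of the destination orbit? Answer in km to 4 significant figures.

r₂ = 56610 km

Transfer time t = 7.998 hours = 28792.8 s, and t = π√(a_t³/μ).
So a_t = (μ t²/π²)^(1/3) = (3.986×10^5 × (28792.8)² / π²)^(1/3) = 32231 km.
Since a_t = (r₁ + r₂)/2, r₂ = 2a_t − r₁ = 2×32231 − 7853 = 56609 km.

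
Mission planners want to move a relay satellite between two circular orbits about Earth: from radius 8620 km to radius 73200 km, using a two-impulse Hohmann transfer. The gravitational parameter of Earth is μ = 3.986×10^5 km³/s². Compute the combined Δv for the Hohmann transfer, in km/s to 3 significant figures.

Δv = 3.56 km/s

The Hohmann ellipse has a_t = (r₁ + r₂)/2 = 40910 km.
Circular speed at r₁: v₁ = √(μ/r₁) = √(3.986×10^5/8620) = 6.800 km/s.
On the transfer ellipse at r₁, v² = μ(2/r − 1/a) gives v_p = √[μ(2/r₁ − 1/a_t)] = 9.096 km/s.
First burn Δv₁ = |v_p − v₁| = 2.296 km/s.
At r₂, v₂ = √(μ/r₂) = 2.3335 km/s.
Transfer-orbit speed at r₂: v_a = √[μ(2/r₂ − 1/a_t)] = 1.0712 km/s.
Second burn Δv₂ = |v₂ − v_a| = 1.262 km/s.
Total Δv = Δv₁ + Δv₂ = 3.558 km/s.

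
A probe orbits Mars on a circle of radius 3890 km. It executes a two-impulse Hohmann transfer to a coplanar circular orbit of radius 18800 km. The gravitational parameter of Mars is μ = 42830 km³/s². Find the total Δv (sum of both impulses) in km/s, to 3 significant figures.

Transfer-ellipse semi-major axis a_t = (r₁ + r₂)/2 = (3890 + 18800)/2 = 11345 km.
At r₁ the circular-orbit speed is v₁ = √(μ/r₁) = 3.3182 km/s.
Transfer-orbit speed at r₁ (vis-viva): v_p = √[μ(2/r₁ − 1/a_t)] = 4.2715 km/s.
First burn Δv₁ = |v_p − v₁| = 0.9533 km/s.
Circular speed at r₂: v₂ = √(μ/r₂) = 1.50937 km/s.
Transfer-orbit speed at r₂: v_a = √[μ(2/r₂ − 1/a_t)] = 0.883828 km/s.
Second burn Δv₂ = |v₂ − v_a| = 0.6255 km/s.
Total Δv = Δv₁ + Δv₂ = 1.579 km/s.

Δv = 1.58 km/s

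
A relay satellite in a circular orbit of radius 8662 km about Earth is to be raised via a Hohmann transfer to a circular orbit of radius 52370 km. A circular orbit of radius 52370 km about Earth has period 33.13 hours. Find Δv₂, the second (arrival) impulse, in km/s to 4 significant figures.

Δv₂ = 1.289 km/s

From Kepler's third law T² = 4π²r³/μ at r = 52370 km, T = 33.13 hours = 33.13 × 3600 s = 1.19268×10^5 s: μ = 4π²r³/T² = 3.98620×10^5 km³/s².
The Hohmann ellipse has a_t = (r₁ + r₂)/2 = 30516 km.
Circular speed at r = 52370 km: v_c = √(μ/r) = 2.759 km/s.
Vis-viva on the transfer ellipse at r = 52370 km gives v_t = √[μ(2/r − 1/a_t)] = 1.470 km/s.
Δv₂ = |v_t − v_c| = |1.470 − 2.759| = 1.289 km/s.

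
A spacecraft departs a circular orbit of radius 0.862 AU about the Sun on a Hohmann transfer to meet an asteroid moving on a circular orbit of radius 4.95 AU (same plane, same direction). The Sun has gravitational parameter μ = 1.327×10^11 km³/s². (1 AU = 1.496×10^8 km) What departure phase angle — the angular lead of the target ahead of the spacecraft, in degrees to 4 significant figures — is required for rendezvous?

φ = 99.03°

In km: r₁ = 0.862 × 1.496×10^8 = 1.289552×10^8 km; r₂ = 4.95 × 1.496×10^8 = 7.4052×10^8 km.
Semi-major axis of the transfer orbit: a_t = (1.289552×10^8 + 7.4052×10^8)/2 = 4.347376×10^8 km.
Transfer time t = π√(a_t³/μ) = 7.81727×10^7 s.
The target's mean motion on its circular orbit is ω₂ = √(μ/r₂³) = 1.80772×10^-8 rad/s.
Angle swept by the target during transfer: ω₂·t = 1.41314 rad = 80.97°.
Arrival is 180° from departure on the ellipse, so φ = 180° − 80.97° = 99.03°.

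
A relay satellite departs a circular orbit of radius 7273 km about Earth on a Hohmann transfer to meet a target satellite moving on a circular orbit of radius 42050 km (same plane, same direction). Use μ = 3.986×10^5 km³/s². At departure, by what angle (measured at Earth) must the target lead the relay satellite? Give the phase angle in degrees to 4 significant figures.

The Hohmann ellipse has a_t = (r₁ + r₂)/2 = 24661.5 km.
The half-period of the transfer ellipse is t = π√(a_t³/μ) = 19270 s.
The target's mean motion on its circular orbit is ω₂ = √(μ/r₂³) = 7.322×10^-5 rad/s.
Angle swept by the target during transfer: ω₂·t = 1.411 rad = 80.84°.
The relay satellite traverses 180° on the transfer ellipse, so the target must lead by 180° − 80.84° = 99.16°.

φ = 99.16°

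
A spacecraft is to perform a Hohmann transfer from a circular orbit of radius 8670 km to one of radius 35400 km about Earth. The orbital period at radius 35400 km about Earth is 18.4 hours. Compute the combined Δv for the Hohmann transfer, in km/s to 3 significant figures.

Δv = 3.07 km/s

From Kepler's third law T² = 4π²r³/μ at r = 35400 km, T = 18.4 hours = 18.4 × 3600 s = 66240 s: μ = 4π²r³/T² = 3.99143×10^5 km³/s².
The Hohmann ellipse has a_t = (r₁ + r₂)/2 = 22035 km.
At r₁ the circular-orbit speed is v₁ = √(μ/r₁) = 6.785 km/s.
Transfer-orbit speed at r₁ (vis-viva): v_p = √[μ(2/r₁ − 1/a_t)] = 8.600 km/s.
First burn Δv₁ = |v_p − v₁| = 1.815 km/s.
At r₂, v₂ = √(μ/r₂) = 3.358 km/s.
Transfer-orbit speed at r₂: v_a = √[μ(2/r₂ − 1/a_t)] = 2.106 km/s.
Second burn Δv₂ = |v₂ − v_a| = 1.252 km/s.
Δv = Δv₁ + Δv₂ = 1.815 + 1.252 = 3.067 km/s.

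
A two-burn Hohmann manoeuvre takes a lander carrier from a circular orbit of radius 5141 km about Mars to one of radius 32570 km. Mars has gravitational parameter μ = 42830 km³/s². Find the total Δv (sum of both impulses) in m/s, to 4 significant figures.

Δv = 1455 m/s

The Hohmann ellipse has a_t = (r₁ + r₂)/2 = 18855.5 km.
Circular speed at r₁: v₁ = √(μ/r₁) = √(42830/5141) = 2.8864 km/s.
Transfer-orbit speed at r₁ (vis-viva equation): v_p = √[μ(2/r₁ − 1/a_t)] = 3.7935 km/s.
First burn Δv₁ = |v_p − v₁| = 0.9071 km/s.
Circular speed at r₂: v₂ = √(μ/r₂) = 1.14674 km/s.
Transfer-orbit speed at r₂: v_a = √[μ(2/r₂ − 1/a_t)] = 0.598784 km/s.
Second burn Δv₂ = |v₂ − v_a| = 0.5480 km/s.
Δv = Δv₁ + Δv₂ = 0.9071 + 0.5480 = 1.455 km/s.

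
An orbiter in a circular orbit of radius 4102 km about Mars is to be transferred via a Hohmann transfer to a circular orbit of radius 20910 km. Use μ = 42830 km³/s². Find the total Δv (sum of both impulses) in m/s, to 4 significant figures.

Δv = 1558 m/s

The Hohmann ellipse has a_t = (r₁ + r₂)/2 = 12506 km.
Circular speed at r₁: v₁ = √(μ/r₁) = √(42830/4102) = 3.231292 km/s.
On the transfer ellipse at r₁, vis-viva gives v_p = √[μ(2/r₁ − 1/a_t)] = 4.178246 km/s.
First burn Δv₁ = |v_p − v₁| = 0.94695 km/s.
At r₂, v₂ = √(μ/r₂) = 1.43119 km/s.
Transfer-orbit speed at r₂: v_a = √[μ(2/r₂ − 1/a_t)] = 0.819664 km/s.
Second burn Δv₂ = |v₂ − v_a| = 0.61153 km/s.
Total Δv = Δv₁ + Δv₂ = 1.558 km/s.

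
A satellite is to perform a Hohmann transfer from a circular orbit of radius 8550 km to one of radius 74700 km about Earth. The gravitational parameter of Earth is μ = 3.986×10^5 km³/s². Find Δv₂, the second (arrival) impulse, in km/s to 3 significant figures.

Δv₂ = 1.26 km/s

Semi-major axis of the transfer orbit: a_t = (8550 + 74700)/2 = 41625 km.
On the circular orbit at r = 74700 km, v_c = √(μ/r) = 2.310 km/s.
Vis-viva on the transfer ellipse at r = 74700 km gives v_t = √[μ(2/r − 1/a_t)] = 1.047 km/s.
Δv₂ = |v_t − v_c| = |1.047 − 2.310| = 1.263 km/s.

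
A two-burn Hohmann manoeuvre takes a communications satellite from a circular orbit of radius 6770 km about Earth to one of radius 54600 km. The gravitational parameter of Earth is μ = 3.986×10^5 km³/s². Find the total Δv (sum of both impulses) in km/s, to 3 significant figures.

Semi-major axis of the transfer orbit: a_t = (6770 + 54600)/2 = 30685 km.
Circular speed at r₁: v₁ = √(μ/r₁) = √(3.986×10^5/6770) = 7.6732 km/s.
On the transfer ellipse at r₁, v² = μ(2/r − 1/a) gives v_p = √[μ(2/r₁ − 1/a_t)] = 10.235 km/s.
First burn Δv₁ = |v_p − v₁| = 2.562 km/s.
At r₂, v₂ = √(μ/r₂) = 2.702 km/s.
Transfer-orbit speed at r₂: v_a = √[μ(2/r₂ − 1/a_t)] = 1.269 km/s.
Second burn Δv₂ = |v₂ − v_a| = 1.433 km/s.
Δv = Δv₁ + Δv₂ = 2.562 + 1.433 = 3.995 km/s.

Δv = 4.00 km/s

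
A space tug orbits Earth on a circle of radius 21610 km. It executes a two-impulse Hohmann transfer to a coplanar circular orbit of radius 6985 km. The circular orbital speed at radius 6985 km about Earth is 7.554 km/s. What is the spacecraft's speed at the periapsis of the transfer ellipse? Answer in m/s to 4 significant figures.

v = 9287 m/s

From the circular-orbit relation v² = μ/r at r = 6985 km: μ = v²r = (7.554)² × 6985 = 3.98584×10^5 km³/s².
Transfer-ellipse semi-major axis a_t = (r₁ + r₂)/2 = (21610 + 6985)/2 = 14297.5 km.
The periapsis of the transfer ellipse is at r = 6985 km.
From the vis-viva equation, v = √[μ(2/r − 1/a_t)] = 9.287 km/s.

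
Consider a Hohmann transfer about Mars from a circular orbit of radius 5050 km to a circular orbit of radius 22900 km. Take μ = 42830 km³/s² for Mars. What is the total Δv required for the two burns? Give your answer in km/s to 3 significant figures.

The Hohmann ellipse has a_t = (r₁ + r₂)/2 = 13975 km.
At r₁ the circular-orbit speed is v₁ = √(μ/r₁) = 2.91225 km/s.
Transfer-orbit speed at r₁ (vis-viva equation): v_p = √[μ(2/r₁ − 1/a_t)] = 3.72795 km/s.
First burn Δv₁ = |v_p − v₁| = 0.8157 km/s.
Circular speed at r₂: v₂ = √(μ/r₂) = 1.3676 km/s.
Transfer-orbit speed at r₂: v_a = √[μ(2/r₂ − 1/a_t)] = 0.82210 km/s.
Second burn Δv₂ = |v₂ − v_a| = 0.5455 km/s.
Total Δv = Δv₁ + Δv₂ = 1.361 km/s.

Δv = 1.36 km/s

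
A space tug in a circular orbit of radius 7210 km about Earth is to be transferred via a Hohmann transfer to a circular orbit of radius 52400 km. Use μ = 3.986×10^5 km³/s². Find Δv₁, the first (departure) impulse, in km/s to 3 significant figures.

Semi-major axis of the transfer orbit: a_t = (7210 + 52400)/2 = 29805 km.
Circular speed at r = 7210 km: v_c = √(μ/r) = 7.43534 km/s.
Transfer-orbit speed at the same r (vis-viva, a = a_t): v_t = √[μ(2/r − 1/a_t)] = 9.85876 km/s.
Δv₁ = |v_t − v_c| = |9.85876 − 7.43534| = 2.423 km/s.

Δv₁ = 2.42 km/s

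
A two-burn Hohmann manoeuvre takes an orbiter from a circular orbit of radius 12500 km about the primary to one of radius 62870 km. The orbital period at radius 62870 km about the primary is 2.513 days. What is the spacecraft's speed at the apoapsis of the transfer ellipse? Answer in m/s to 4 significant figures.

v = 1048 m/s

From Kepler's third law T² = 4π²r³/μ at r = 62870 km, T = 2.513 days = 2.513 × 86400 s = 2.171232×10^5 s: μ = 4π²r³/T² = 2.08103×10^5 km³/s².
Transfer-ellipse semi-major axis a_t = (r₁ + r₂)/2 = (12500 + 62870)/2 = 37685 km.
At apoapsis, r = 62870 km.
From the vis-viva equation, v = √[μ(2/r − 1/a_t)] = 1.048 km/s.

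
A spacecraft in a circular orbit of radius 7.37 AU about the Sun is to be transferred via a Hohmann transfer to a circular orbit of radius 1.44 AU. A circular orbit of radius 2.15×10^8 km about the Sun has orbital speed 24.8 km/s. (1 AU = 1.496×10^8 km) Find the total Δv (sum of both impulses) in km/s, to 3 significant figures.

Δv = 12.0 km/s

From the circular-orbit relation v² = μ/r at r = 2.15×10^8 km: μ = v²r = (24.8)² × 2.15×10^8 = 1.32234×10^11 km³/s².
In km: r₁ = 7.37 × 1.496×10^8 = 1.102552×10^9 km; r₂ = 1.44 × 1.496×10^8 = 2.15424×10^8 km.
Transfer-ellipse semi-major axis a_t = (r₁ + r₂)/2 = (1.102552×10^9 + 2.15424×10^8)/2 = 6.58988×10^8 km.
Circular speed at r₁: v₁ = √(μ/r₁) = √(1.32234×10^11/1.102552×10^9) = 10.9514 km/s.
Transfer-orbit speed at r₁ (vis-viva): v_a = √[μ(2/r₁ − 1/a_t)] = 6.26152 km/s.
First burn Δv₁ = |v_a − v₁| = 4.690 km/s.
Circular speed at r₂: v₂ = √(μ/r₂) = 24.776 km/s.
Transfer-orbit speed at r₂: v_p = √[μ(2/r₂ − 1/a_t)] = 32.047 km/s.
Second burn Δv₂ = |v₂ − v_p| = 7.271 km/s.
Δv = Δv₁ + Δv₂ = 4.690 + 7.271 = 11.96 km/s.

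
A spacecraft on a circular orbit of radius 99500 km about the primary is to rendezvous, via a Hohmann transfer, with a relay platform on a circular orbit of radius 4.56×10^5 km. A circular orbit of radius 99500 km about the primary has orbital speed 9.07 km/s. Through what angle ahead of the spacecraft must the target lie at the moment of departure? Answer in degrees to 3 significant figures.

From the circular-orbit relation v² = μ/r at r = 99500 km: μ = v²r = (9.07)² × 99500 = 8.18536×10^6 km³/s².
The Hohmann ellipse has a_t = (r₁ + r₂)/2 = 2.7775×10^5 km.
Transfer time t = π√(a_t³/μ) = 1.60736×10^5 s.
The target's mean motion on its circular orbit is ω₂ = √(μ/r₂³) = 9.29119×10^-6 rad/s.
Angle swept by the target during transfer: ω₂·t = 1.4934 rad = 85.57°.
Arrival is 180° from departure on the ellipse, so φ = 180° − 85.57° = 94.4°.

φ = 94.4°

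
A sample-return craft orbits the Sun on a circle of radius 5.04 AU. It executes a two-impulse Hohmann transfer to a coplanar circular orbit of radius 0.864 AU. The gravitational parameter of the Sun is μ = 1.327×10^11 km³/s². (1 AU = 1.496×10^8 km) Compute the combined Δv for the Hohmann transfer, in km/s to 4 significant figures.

Δv = 15.91 km/s

In km: r₁ = 5.04 × 1.496×10^8 = 7.53984×10^8 km; r₂ = 0.864 × 1.496×10^8 = 1.292544×10^8 km.
Semi-major axis of the transfer orbit: a_t = (7.53984×10^8 + 1.292544×10^8)/2 = 4.416192×10^8 km.
At r₁ the circular-orbit speed is v₁ = √(μ/r₁) = 13.266 km/s.
Transfer-orbit speed at r₁ (vis-viva): v_a = √[μ(2/r₁ − 1/a_t)] = 7.1772 km/s.
First burn Δv₁ = |v_a − v₁| = 6.089 km/s.
Circular speed at r₂: v₂ = √(μ/r₂) = 32.0415 km/s.
Transfer-orbit speed at r₂: v_p = √[μ(2/r₂ − 1/a_t)] = 41.8668 km/s.
Second burn Δv₂ = |v₂ − v_p| = 9.825 km/s.
Total Δv = Δv₁ + Δv₂ = 15.91 km/s.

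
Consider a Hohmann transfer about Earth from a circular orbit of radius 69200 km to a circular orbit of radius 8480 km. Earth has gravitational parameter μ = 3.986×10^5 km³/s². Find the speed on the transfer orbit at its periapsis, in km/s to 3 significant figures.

The Hohmann ellipse has a_t = (r₁ + r₂)/2 = 38840 km.
The periapsis of the transfer ellipse is at r = 8480 km.
From the vis-viva equation, v = √[μ(2/r − 1/a_t)] = 9.151 km/s.

v = 9.15 km/s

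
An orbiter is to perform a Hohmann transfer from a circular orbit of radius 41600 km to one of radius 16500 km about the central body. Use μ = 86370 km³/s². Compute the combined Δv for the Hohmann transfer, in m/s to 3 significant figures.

Transfer-ellipse semi-major axis a_t = (r₁ + r₂)/2 = (41600 + 16500)/2 = 29050 km.
At r₁ the circular-orbit speed is v₁ = √(μ/r₁) = 1.44090 km/s.
On the transfer ellipse at r₁, v² = μ(2/r − 1/a) gives v_a = √[μ(2/r₁ − 1/a_t)] = 1.08593 km/s.
First burn Δv₁ = |v_a − v₁| = 0.35497 km/s.
At r₂, v₂ = √(μ/r₂) = 2.28791 km/s.
Transfer-orbit speed at r₂: v_p = √[μ(2/r₂ − 1/a_t)] = 2.73787 km/s.
Second burn Δv₂ = |v₂ − v_p| = 0.44996 km/s.
Δv = Δv₁ + Δv₂ = 0.35497 + 0.44996 = 0.8049 km/s.

Δv = 805 m/s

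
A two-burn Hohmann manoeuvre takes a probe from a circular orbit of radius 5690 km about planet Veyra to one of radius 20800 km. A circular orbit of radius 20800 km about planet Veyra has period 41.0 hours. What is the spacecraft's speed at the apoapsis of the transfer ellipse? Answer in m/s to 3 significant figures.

From Kepler's third law T² = 4π²r³/μ at r = 20800 km, T = 41.0 hours = 41.0 × 3600 s = 1.476×10^5 s: μ = 4π²r³/T² = 16307.1 km³/s².
The Hohmann ellipse has a_t = (r₁ + r₂)/2 = 13245 km.
The apoapsis of the transfer ellipse is at r = 20800 km.
Applying v² = μ(2/r − 1/a_t): v = 0.5803 km/s.

v = 580 m/s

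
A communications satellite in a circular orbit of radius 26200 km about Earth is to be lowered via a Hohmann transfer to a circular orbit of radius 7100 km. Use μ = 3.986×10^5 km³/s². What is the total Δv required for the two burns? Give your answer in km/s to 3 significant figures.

The Hohmann ellipse has a_t = (r₁ + r₂)/2 = 16650 km.
At r₁ the circular-orbit speed is v₁ = √(μ/r₁) = 3.9005 km/s.
On the transfer ellipse at r₁, vis-viva gives v_a = √[μ(2/r₁ − 1/a_t)] = 2.5471 km/s.
First burn Δv₁ = |v_a − v₁| = 1.3534 km/s.
Circular speed at r₂: v₂ = √(μ/r₂) = 7.4927 km/s.
Transfer-orbit speed at r₂: v_p = √[μ(2/r₂ − 1/a_t)] = 9.3990 km/s.
Second burn Δv₂ = |v₂ − v_p| = 1.9063 km/s.
Δv = Δv₁ + Δv₂ = 1.3534 + 1.9063 = 3.260 km/s.

Δv = 3.26 km/s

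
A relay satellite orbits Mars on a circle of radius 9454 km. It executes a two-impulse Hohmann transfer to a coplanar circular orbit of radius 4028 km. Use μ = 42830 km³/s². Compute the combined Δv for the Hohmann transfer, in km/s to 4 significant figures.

Transfer-ellipse semi-major axis a_t = (r₁ + r₂)/2 = (9454 + 4028)/2 = 6741 km.
At r₁ the circular-orbit speed is v₁ = √(μ/r₁) = 2.1284637 km/s.
On the transfer ellipse at r₁, vis-viva gives v_a = √[μ(2/r₁ − 1/a_t)] = 1.6453140 km/s.
First burn Δv₁ = |v_a − v₁| = 0.4831 km/s.
At r₂, v₂ = √(μ/r₂) = 3.26084 km/s.
Transfer-orbit speed at r₂: v_p = √[μ(2/r₂ − 1/a_t)] = 3.86167 km/s.
Second burn Δv₂ = |v₂ − v_p| = 0.6008 km/s.
Δv = Δv₁ + Δv₂ = 0.4831 + 0.6008 = 1.084 km/s.

Δv = 1.084 km/s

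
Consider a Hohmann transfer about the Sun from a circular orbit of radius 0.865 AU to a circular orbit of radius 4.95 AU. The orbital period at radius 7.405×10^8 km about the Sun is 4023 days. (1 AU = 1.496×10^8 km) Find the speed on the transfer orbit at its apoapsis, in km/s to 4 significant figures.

From Kepler's third law T² = 4π²r³/μ at r = 7.405×10^8 km, T = 4023 days = 4023 × 86400 s = 3.475872×10^8 s: μ = 4π²r³/T² = 1.32681×10^11 km³/s².
In km: r₁ = 0.865 × 1.496×10^8 = 1.29404×10^8 km; r₂ = 4.95 × 1.496×10^8 = 7.4052×10^8 km.
Transfer-ellipse semi-major axis a_t = (r₁ + r₂)/2 = (1.29404×10^8 + 7.4052×10^8)/2 = 4.34962×10^8 km.
At apoapsis, r = 7.4052×10^8 km.
From the vis-viva equation, v = √[μ(2/r − 1/a_t)] = 7.301 km/s.

v = 7.301 km/s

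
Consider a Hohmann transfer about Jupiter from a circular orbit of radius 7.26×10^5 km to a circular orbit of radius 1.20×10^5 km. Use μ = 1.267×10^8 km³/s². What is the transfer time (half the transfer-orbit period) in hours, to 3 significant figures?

The Hohmann ellipse has a_t = (r₁ + r₂)/2 = 4.230×10^5 km.
Transfer time t = π√(a_t³/μ) = π√((4.230×10^5)³ / 1.267×10^8) = 76780 s.
Converting: 76780 s ÷ 3600 s/hour = 21.3 hours.

t = 21.3 hours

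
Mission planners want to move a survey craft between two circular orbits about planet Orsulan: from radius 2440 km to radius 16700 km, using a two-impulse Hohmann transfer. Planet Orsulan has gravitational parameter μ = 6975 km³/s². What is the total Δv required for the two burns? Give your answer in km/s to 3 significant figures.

Δv = 0.863 km/s

Semi-major axis of the transfer orbit: a_t = (2440 + 16700)/2 = 9570 km.
Circular speed at r₁: v₁ = √(μ/r₁) = √(6975/2440) = 1.69074 km/s.
On the transfer ellipse at r₁, vis-viva equation gives v_p = √[μ(2/r₁ − 1/a_t)] = 2.23347 km/s.
First burn Δv₁ = |v_p − v₁| = 0.54273 km/s.
Circular speed at r₂: v₂ = √(μ/r₂) = 0.64627 km/s.
Transfer-orbit speed at r₂: v_a = √[μ(2/r₂ − 1/a_t)] = 0.32633 km/s.
Second burn Δv₂ = |v₂ − v_a| = 0.31994 km/s.
Δv = Δv₁ + Δv₂ = 0.54273 + 0.31994 = 0.8627 km/s.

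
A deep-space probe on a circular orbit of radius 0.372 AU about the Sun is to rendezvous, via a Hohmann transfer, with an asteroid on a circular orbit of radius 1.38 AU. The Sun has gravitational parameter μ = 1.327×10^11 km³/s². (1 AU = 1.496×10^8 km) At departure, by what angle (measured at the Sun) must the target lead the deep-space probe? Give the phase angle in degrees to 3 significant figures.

φ = 89.0°

In km: r₁ = 0.372 × 1.496×10^8 = 5.56512×10^7 km; r₂ = 1.38 × 1.496×10^8 = 2.06448×10^8 km.
The Hohmann ellipse has a_t = (r₁ + r₂)/2 = 1.310496×10^8 km.
Transfer time t = π√(a_t³/μ) = 1.294×10^7 s.
The target's mean motion on its circular orbit is ω₂ = √(μ/r₂³) = 1.228×10^-7 rad/s.
Angle swept by the target during transfer: ω₂·t = 1.589 rad = 91.04°.
Arrival is 180° from departure on the ellipse, so φ = 180° − 91.04° = 89.0°.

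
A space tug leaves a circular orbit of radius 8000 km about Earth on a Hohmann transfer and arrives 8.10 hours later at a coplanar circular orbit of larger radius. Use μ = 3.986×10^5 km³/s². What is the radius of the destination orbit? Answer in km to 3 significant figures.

r₂ = 57000 km

Transfer time t = 8.10 hours = 29160 s, and t = π√(a_t³/μ).
So a_t = (μ t²/π²)^(1/3) = (3.986×10^5 × (29160)² / π²)^(1/3) = 32504 km.
Since a_t = (r₁ + r₂)/2, r₂ = 2a_t − r₁ = 2×32504 − 8000 = 57008 km.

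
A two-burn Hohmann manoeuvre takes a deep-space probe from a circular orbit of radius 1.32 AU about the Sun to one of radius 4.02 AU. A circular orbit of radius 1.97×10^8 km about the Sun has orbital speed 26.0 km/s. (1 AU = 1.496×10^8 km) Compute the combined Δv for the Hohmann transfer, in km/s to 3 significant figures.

From the circular-orbit relation v² = μ/r at r = 1.97×10^8 km: μ = v²r = (26.0)² × 1.97×10^8 = 1.33172×10^11 km³/s².
In km: r₁ = 1.32 × 1.496×10^8 = 1.97472×10^8 km; r₂ = 4.02 × 1.496×10^8 = 6.01392×10^8 km.
Transfer-ellipse semi-major axis a_t = (r₁ + r₂)/2 = (1.97472×10^8 + 6.01392×10^8)/2 = 3.99432×10^8 km.
Circular speed at r₁: v₁ = √(μ/r₁) = √(1.33172×10^11/1.97472×10^8) = 25.969 km/s.
On the transfer ellipse at r₁, v² = μ(2/r − 1/a) gives v_p = √[μ(2/r₁ − 1/a_t)] = 31.865 km/s.
First burn Δv₁ = |v_p − v₁| = 5.896 km/s.
At r₂, v₂ = √(μ/r₂) = 14.881 km/s.
Transfer-orbit speed at r₂: v_a = √[μ(2/r₂ − 1/a_t)] = 10.463 km/s.
Second burn Δv₂ = |v₂ − v_a| = 4.418 km/s.
Δv = Δv₁ + Δv₂ = 5.896 + 4.418 = 10.31 km/s.

Δv = 10.3 km/s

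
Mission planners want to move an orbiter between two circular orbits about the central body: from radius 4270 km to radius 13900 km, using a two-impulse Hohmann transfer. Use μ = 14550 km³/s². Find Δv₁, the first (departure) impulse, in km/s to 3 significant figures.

Semi-major axis of the transfer orbit: a_t = (4270 + 13900)/2 = 9085 km.
On the circular orbit at r = 4270 km, v_c = √(μ/r) = 1.8459 km/s.
Transfer-orbit speed at the same r (vis-viva, a = a_t): v_t = √[μ(2/r − 1/a_t)] = 2.2833 km/s.
Δv₁ = |v_t − v_c| = |2.2833 − 1.8459| = 0.4374 km/s.

Δv₁ = 0.437 km/s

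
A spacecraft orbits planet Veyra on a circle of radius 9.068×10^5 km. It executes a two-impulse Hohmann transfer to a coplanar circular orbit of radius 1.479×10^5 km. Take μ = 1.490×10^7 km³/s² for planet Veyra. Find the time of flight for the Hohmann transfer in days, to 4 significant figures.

Transfer-ellipse semi-major axis a_t = (r₁ + r₂)/2 = (9.068×10^5 + 1.479×10^5)/2 = 5.2735×10^5 km.
Half the transfer-orbit period gives t = π√(a_t³/μ) = 3.1168×10^5 s.
Converting: 3.1168×10^5 s ÷ 86400 s/day = 3.607 days.

t = 3.607 days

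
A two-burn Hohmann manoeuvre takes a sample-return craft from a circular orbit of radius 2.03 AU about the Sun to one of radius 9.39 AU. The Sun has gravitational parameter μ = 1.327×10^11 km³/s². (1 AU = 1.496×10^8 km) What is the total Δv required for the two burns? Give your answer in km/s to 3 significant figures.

In km: r₁ = 2.03 × 1.496×10^8 = 3.03688×10^8 km; r₂ = 9.39 × 1.496×10^8 = 1.404744×10^9 km.
The Hohmann ellipse has a_t = (r₁ + r₂)/2 = 8.54216×10^8 km.
At r₁ the circular-orbit speed is v₁ = √(μ/r₁) = 20.9036 km/s.
On the transfer ellipse at r₁, vis-viva equation gives v_p = √[μ(2/r₁ − 1/a_t)] = 26.8063 km/s.
First burn Δv₁ = |v_p − v₁| = 5.903 km/s.
Circular speed at r₂: v₂ = √(μ/r₂) = 9.719 km/s.
Transfer-orbit speed at r₂: v_a = √[μ(2/r₂ − 1/a_t)] = 5.795 km/s.
Second burn Δv₂ = |v₂ − v_a| = 3.924 km/s.
Δv = Δv₁ + Δv₂ = 5.903 + 3.924 = 9.827 km/s.

Δv = 9.83 km/s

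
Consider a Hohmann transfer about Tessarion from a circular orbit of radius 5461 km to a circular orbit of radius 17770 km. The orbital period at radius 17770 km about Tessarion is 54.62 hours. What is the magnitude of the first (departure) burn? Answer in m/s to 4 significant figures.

Δv₁ = 242.6 m/s

From Kepler's third law T² = 4π²r³/μ at r = 17770 km, T = 54.62 hours = 54.62 × 3600 s = 1.96632×10^5 s: μ = 4π²r³/T² = 5729.46 km³/s².
Semi-major axis of the transfer orbit: a_t = (5461 + 17770)/2 = 11615.5 km.
On the circular orbit at r = 5461 km, v_c = √(μ/r) = 1.0243 km/s.
Transfer-orbit speed at the same r (vis-viva, a = a_t): v_t = √[μ(2/r − 1/a_t)] = 1.2669 km/s.
Δv₁ = |v_t − v_c| = |1.2669 − 1.0243| = 0.2426 km/s.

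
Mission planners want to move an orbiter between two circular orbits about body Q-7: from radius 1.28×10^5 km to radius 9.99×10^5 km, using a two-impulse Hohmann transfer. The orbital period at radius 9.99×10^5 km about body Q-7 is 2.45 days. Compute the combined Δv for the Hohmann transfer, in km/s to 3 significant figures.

Δv = 43.0 km/s

From Kepler's third law T² = 4π²r³/μ at r = 9.99×10^5 km, T = 2.45 days = 2.45 × 86400 s = 2.1168×10^5 s: μ = 4π²r³/T² = 8.78409×10^8 km³/s².
Semi-major axis of the transfer orbit: a_t = (1.280×10^5 + 9.990×10^5)/2 = 5.635×10^5 km.
At r₁ the circular-orbit speed is v₁ = √(μ/r₁) = 82.84 km/s.
Transfer-orbit speed at r₁ (vis-viva): v_p = √[μ(2/r₁ − 1/a_t)] = 110.3 km/s.
First burn Δv₁ = |v_p − v₁| = 27.46 km/s.
At r₂, v₂ = √(μ/r₂) = 29.65 km/s.
Transfer-orbit speed at r₂: v_a = √[μ(2/r₂ − 1/a_t)] = 14.13 km/s.
Second burn Δv₂ = |v₂ − v_a| = 15.52 km/s.
Δv = Δv₁ + Δv₂ = 27.46 + 15.52 = 42.98 km/s.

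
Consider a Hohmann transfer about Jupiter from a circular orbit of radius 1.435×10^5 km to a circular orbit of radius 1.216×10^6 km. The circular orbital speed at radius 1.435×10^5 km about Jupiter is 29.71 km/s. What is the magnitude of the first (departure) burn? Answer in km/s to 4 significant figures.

From the circular-orbit relation v² = μ/r at r = 1.435×10^5 km: μ = v²r = (29.71)² × 1.435×10^5 = 1.26665×10^8 km³/s².
Semi-major axis of the transfer orbit: a_t = (1.435×10^5 + 1.216×10^6)/2 = 6.7975×10^5 km.
Circular speed at r = 1.435×10^5 km: v_c = √(μ/r) = 29.71 km/s.
Vis-viva on the transfer ellipse at r = 1.435×10^5 km gives v_t = √[μ(2/r − 1/a_t)] = 39.74 km/s.
Δv₁ = |v_t − v_c| = |39.74 − 29.71| = 10.03 km/s.

Δv₁ = 10.03 km/s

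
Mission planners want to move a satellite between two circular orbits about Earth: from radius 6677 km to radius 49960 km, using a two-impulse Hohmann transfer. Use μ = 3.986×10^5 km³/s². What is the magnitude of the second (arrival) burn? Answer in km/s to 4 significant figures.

The Hohmann ellipse has a_t = (r₁ + r₂)/2 = 28318.5 km.
On the circular orbit at r = 49960 km, v_c = √(μ/r) = 2.825 km/s.
Transfer-orbit speed at the same r (vis-viva, a = a_t): v_t = √[μ(2/r − 1/a_t)] = 1.372 km/s.
Δv₂ = |v_t − v_c| = |1.372 − 2.825| = 1.453 km/s.

Δv₂ = 1.453 km/s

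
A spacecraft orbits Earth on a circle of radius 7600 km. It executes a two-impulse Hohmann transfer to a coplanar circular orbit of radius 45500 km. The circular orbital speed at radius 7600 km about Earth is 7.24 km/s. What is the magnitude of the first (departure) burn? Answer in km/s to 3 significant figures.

Δv₁ = 2.24 km/s

From the circular-orbit relation v² = μ/r at r = 7600 km: μ = v²r = (7.24)² × 7600 = 3.98374×10^5 km³/s².
Semi-major axis of the transfer orbit: a_t = (7600 + 45500)/2 = 26550 km.
On the circular orbit at r = 7600 km, v_c = √(μ/r) = 7.240 km/s.
Transfer-orbit speed at the same r (vis-viva, a = a_t): v_t = √[μ(2/r − 1/a_t)] = 9.478 km/s.
Δv₁ = |v_t − v_c| = |9.478 − 7.240| = 2.238 km/s.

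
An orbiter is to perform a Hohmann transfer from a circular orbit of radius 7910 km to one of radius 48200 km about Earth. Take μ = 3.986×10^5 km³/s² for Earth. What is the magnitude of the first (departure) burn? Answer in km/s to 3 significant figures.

Δv₁ = 2.21 km/s

Semi-major axis of the transfer orbit: a_t = (7910 + 48200)/2 = 28055 km.
On the circular orbit at r = 7910 km, v_c = √(μ/r) = 7.099 km/s.
Transfer-orbit speed at the same r (vis-viva, a = a_t): v_t = √[μ(2/r − 1/a_t)] = 9.305 km/s.
Δv₁ = |v_t − v_c| = |9.305 − 7.099| = 2.206 km/s.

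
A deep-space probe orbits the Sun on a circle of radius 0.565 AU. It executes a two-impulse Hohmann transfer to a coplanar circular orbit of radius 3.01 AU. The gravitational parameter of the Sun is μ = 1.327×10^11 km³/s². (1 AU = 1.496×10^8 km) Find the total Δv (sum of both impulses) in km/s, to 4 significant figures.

In km: r₁ = 0.565 × 1.496×10^8 = 8.4524×10^7 km; r₂ = 3.01 × 1.496×10^8 = 4.50296×10^8 km.
The Hohmann ellipse has a_t = (r₁ + r₂)/2 = 2.6741×10^8 km.
At r₁ the circular-orbit speed is v₁ = √(μ/r₁) = 39.623 km/s.
Transfer-orbit speed at r₁ (vis-viva equation): v_p = √[μ(2/r₁ − 1/a_t)] = 51.417 km/s.
First burn Δv₁ = |v_p − v₁| = 11.794 km/s.
Circular speed at r₂: v₂ = √(μ/r₂) = 17.16668 km/s.
Transfer-orbit speed at r₂: v_a = √[μ(2/r₂ − 1/a_t)] = 9.651340 km/s.
Second burn Δv₂ = |v₂ − v_a| = 7.5153 km/s.
Δv = Δv₁ + Δv₂ = 11.794 + 7.5153 = 19.31 km/s.

Δv = 19.31 km/s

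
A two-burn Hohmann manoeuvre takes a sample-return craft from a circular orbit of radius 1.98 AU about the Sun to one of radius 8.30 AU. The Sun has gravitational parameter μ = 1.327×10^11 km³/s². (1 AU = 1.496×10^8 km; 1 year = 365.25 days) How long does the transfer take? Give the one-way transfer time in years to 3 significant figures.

t = 5.83 years

In km: r₁ = 1.98 × 1.496×10^8 = 2.96208×10^8 km; r₂ = 8.30 × 1.496×10^8 = 1.24168×10^9 km.
Semi-major axis of the transfer orbit: a_t = (2.96208×10^8 + 1.24168×10^9)/2 = 7.68944×10^8 km.
Transfer time t = π√(a_t³/μ) = π√((7.68944×10^8)³ / 1.327×10^11) = 1.839×10^8 s.
Converting: 1.839×10^8 s ÷ 3.15576×10^7 s/year (365.25 × 86400) = 5.83 years.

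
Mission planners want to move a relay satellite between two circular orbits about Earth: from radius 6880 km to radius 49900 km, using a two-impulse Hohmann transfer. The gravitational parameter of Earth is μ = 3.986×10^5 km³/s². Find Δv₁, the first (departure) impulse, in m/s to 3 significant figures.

The Hohmann ellipse has a_t = (r₁ + r₂)/2 = 28390 km.
On the circular orbit at r = 6880 km, v_c = √(μ/r) = 7.61157 km/s.
Vis-viva on the transfer ellipse at r = 6880 km gives v_t = √[μ(2/r − 1/a_t)] = 10.0912 km/s.
Δv₁ = |v_t − v_c| = |10.0912 − 7.61157| = 2.480 km/s.

Δv₁ = 2480 m/s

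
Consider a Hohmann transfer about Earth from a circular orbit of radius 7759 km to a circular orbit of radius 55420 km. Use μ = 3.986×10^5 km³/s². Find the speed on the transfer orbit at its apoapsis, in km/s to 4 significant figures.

The Hohmann ellipse has a_t = (r₁ + r₂)/2 = 31589.5 km.
The apoapsis of the transfer ellipse is at r = 55420 km.
From the vis-viva equation, v = √[μ(2/r − 1/a_t)] = 1.329 km/s.

v = 1.329 km/s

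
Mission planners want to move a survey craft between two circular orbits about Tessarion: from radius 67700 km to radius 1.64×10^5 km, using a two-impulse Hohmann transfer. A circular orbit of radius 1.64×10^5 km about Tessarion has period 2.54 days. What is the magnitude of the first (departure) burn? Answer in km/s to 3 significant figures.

Δv₁ = 1.39 km/s

From Kepler's third law T² = 4π²r³/μ at r = 1.64×10^5 km, T = 2.54 days = 2.54 × 86400 s = 2.19456×10^5 s: μ = 4π²r³/T² = 3.61573×10^6 km³/s².
Transfer-ellipse semi-major axis a_t = (r₁ + r₂)/2 = (67700 + 1.640×10^5)/2 = 1.1585×10^5 km.
Circular speed at r = 67700 km: v_c = √(μ/r) = 7.308 km/s.
Transfer-orbit speed at the same r (vis-viva, a = a_t): v_t = √[μ(2/r − 1/a_t)] = 8.695 km/s.
Δv₁ = |v_t − v_c| = |8.695 − 7.308| = 1.387 km/s.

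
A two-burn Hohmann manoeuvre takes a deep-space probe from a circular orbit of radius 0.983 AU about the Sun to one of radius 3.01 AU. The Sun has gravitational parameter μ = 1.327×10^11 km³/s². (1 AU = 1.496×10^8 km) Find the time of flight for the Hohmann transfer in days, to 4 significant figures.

In km: r₁ = 0.983 × 1.496×10^8 = 1.470568×10^8 km; r₂ = 3.01 × 1.496×10^8 = 4.50296×10^8 km.
Transfer-ellipse semi-major axis a_t = (r₁ + r₂)/2 = (1.470568×10^8 + 4.50296×10^8)/2 = 2.986764×10^8 km.
By Kepler's third law the transfer-orbit period is T = 2π√(a_t³/μ), so t = T/2 = 4.4516×10^7 s.
Converting: 4.4516×10^7 s ÷ 86400 s/day = 515.2 days.

t = 515.2 days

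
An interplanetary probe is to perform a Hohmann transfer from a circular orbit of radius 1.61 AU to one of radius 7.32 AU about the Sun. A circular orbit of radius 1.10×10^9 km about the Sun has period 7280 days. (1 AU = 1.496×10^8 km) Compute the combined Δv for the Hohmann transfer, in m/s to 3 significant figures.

Δv = 11000 m/s

From Kepler's third law T² = 4π²r³/μ at r = 1.10×10^9 km, T = 7280 days = 7280 × 86400 s = 6.28992×10^8 s: μ = 4π²r³/T² = 1.32815×10^11 km³/s².
In km: r₁ = 1.61 × 1.496×10^8 = 2.40856×10^8 km; r₂ = 7.32 × 1.496×10^8 = 1.095072×10^9 km.
Transfer-ellipse semi-major axis a_t = (r₁ + r₂)/2 = (2.40856×10^8 + 1.095072×10^9)/2 = 6.67964×10^8 km.
At r₁ the circular-orbit speed is v₁ = √(μ/r₁) = 23.483 km/s.
On the transfer ellipse at r₁, v² = μ(2/r − 1/a) gives v_p = √[μ(2/r₁ − 1/a_t)] = 30.067 km/s.
First burn Δv₁ = |v_p − v₁| = 6.584 km/s.
At r₂, v₂ = √(μ/r₂) = 11.013 km/s.
Transfer-orbit speed at r₂: v_a = √[μ(2/r₂ − 1/a_t)] = 6.6131 km/s.
Second burn Δv₂ = |v₂ − v_a| = 4.400 km/s.
Total Δv = Δv₁ + Δv₂ = 10.98 km/s.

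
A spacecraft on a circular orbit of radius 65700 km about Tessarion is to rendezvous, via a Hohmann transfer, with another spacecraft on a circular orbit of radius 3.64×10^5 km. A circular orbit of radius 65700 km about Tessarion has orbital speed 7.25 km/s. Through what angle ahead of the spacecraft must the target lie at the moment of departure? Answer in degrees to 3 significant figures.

From the circular-orbit relation v² = μ/r at r = 65700 km: μ = v²r = (7.25)² × 65700 = 3.45336×10^6 km³/s².
Transfer-ellipse semi-major axis a_t = (r₁ + r₂)/2 = (65700 + 3.640×10^5)/2 = 2.1485×10^5 km.
The half-period of the transfer ellipse is t = π√(a_t³/μ) = 1.683574×10^5 s.
The target's mean motion on its circular orbit is ω₂ = √(μ/r₂³) = 8.461914×10^-6 rad/s.
Angle swept by the target during transfer: ω₂·t = 1.42463 rad = 81.63°.
The spacecraft traverses 180° on the transfer ellipse, so the target must lead by 180° − 81.63° = 98.4°.

φ = 98.4°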